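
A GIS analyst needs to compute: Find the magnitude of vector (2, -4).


|u| = sqrt(2^2 + (-4)^2) = sqrt(20) = 4.4721

4.4721


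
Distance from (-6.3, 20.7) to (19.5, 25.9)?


dx=25.8, dy=5.2
d^2 = 25.8^2 + 5.2^2 = 692.68
d = sqrt(692.68) = 26.3188

26.3188


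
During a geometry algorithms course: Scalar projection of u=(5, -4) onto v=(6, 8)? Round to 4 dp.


u.v = -2, |v| = sqrt(100) = 10
Scalar projection = u.v / |v| = -2 / sqrt(100) = -0.2

-0.2


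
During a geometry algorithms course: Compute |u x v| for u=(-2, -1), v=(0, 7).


|u x v| = |(-2)*7 - (-1)*0|
= |(-14) - 0| = 14

14


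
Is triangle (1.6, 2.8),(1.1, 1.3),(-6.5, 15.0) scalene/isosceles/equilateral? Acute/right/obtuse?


Side lengths squared: AB^2=2.5, BC^2=245.45, CA^2=214.45
Sorted: [2.5, 214.45, 245.45]
By sides: Scalene, By angles: Obtuse

Scalene, Obtuse


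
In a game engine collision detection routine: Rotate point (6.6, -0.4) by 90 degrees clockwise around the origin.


90° CW: (x,y) -> (y, -x)
(6.6,-0.4) -> (-0.4, -6.6)

(-0.4, -6.6)


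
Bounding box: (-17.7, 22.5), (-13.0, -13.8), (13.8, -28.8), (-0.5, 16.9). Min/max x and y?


x range: [-17.7, 13.8]
y range: [-28.8, 22.5]
Bounding box: (-17.7,-28.8) to (13.8,22.5)

(-17.7,-28.8) to (13.8,22.5)


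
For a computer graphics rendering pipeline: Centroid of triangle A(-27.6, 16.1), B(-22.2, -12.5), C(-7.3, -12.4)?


Centroid = ((x_A+x_B+x_C)/3, (y_A+y_B+y_C)/3)
= (((-27.6)+(-22.2)+(-7.3))/3, (16.1+(-12.5)+(-12.4))/3)
= (-19.0333, -2.9333)

(-19.0333, -2.9333)


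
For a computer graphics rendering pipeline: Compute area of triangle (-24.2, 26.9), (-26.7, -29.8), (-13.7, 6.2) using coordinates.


Area = |x_A(y_B-y_C) + x_B(y_C-y_A) + x_C(y_A-y_B)|/2
= |871.2 + 552.69 + (-776.79)|/2
= 647.1/2 = 323.55

323.55


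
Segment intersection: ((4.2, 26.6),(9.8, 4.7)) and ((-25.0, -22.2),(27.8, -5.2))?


Cross products: d1=2080.24, d2=828.72, d3=-912.76, d4=338.76
d1*d2 < 0 and d3*d4 < 0? no

No, they don't intersect


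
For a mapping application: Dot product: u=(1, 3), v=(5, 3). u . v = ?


u . v = u_x*v_x + u_y*v_y = 1*5 + 3*3
= 5 + 9 = 14

14


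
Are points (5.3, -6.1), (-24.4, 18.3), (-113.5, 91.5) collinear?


Cross product: ((-24.4)-5.3)*(91.5-(-6.1)) - (18.3-(-6.1))*((-113.5)-5.3)
= 0

Yes, collinear


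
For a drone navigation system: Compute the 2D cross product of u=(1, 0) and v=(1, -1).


u x v = u_x*v_y - u_y*v_x = 1*(-1) - 0*1
= (-1) - 0 = -1

-1


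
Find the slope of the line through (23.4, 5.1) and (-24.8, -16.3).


slope = (y2-y1)/(x2-x1) = ((-16.3)-5.1)/((-24.8)-23.4) = (-21.4)/(-48.2) = 0.444

0.444


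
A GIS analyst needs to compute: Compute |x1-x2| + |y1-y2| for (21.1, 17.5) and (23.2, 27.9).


|21.1-23.2| + |17.5-27.9| = 2.1 + 10.4 = 12.5

12.5


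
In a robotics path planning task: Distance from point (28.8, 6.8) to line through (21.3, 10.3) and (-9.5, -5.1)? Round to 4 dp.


|cross product| = 223.3
|line direction| = sqrt(1185.8) = 34.4354
Distance = 223.3/sqrt(1185.8) = 6.4846

6.4846


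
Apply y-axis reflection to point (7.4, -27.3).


Reflection over y-axis: (x,y) -> (-x,y)
(7.4, -27.3) -> (-7.4, -27.3)

(-7.4, -27.3)


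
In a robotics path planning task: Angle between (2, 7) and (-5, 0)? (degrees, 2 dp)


u.v = -10, |u| = sqrt(53) = 7.2801, |v| = sqrt(25) = 5
cos(theta) = u.v/(|u||v|) = -10/sqrt(1325) = -0.274721
theta = acos(-0.274721) = 105.95 degrees

105.95 degrees


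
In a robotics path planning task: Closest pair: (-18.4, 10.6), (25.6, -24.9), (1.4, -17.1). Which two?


d(P0,P1) = 56.5354, d(P0,P2) = 34.0489, d(P1,P2) = 25.426
Closest: P1 and P2

Closest pair: (25.6, -24.9) and (1.4, -17.1), distance = 25.426


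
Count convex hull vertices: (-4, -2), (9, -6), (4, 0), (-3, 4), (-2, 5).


Convex hull vertices (CCW): (-4, -2), (9, -6), (4, 0), (-2, 5), (-3, 4)
Count = 5

5


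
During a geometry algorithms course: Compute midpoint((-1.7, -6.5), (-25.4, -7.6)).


M = (((-1.7)+(-25.4))/2, ((-6.5)+(-7.6))/2)
= (-13.55, -7.05)

(-13.55, -7.05)


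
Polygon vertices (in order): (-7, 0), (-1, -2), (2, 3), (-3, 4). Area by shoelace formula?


Shoelace sum: ((-7)*(-2) - (-1)*0) + ((-1)*3 - 2*(-2)) + (2*4 - (-3)*3) + ((-3)*0 - (-7)*4)
= 60
Area = |60|/2 = 30

30


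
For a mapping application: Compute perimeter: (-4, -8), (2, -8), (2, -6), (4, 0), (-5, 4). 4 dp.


Sides: (-4, -8)->(2, -8): sqrt(36) = 6, (2, -8)->(2, -6): sqrt(4) = 2, (2, -6)->(4, 0): sqrt(40) = 6.324555, (4, 0)->(-5, 4): sqrt(97) = 9.848858, (-5, 4)->(-4, -8): sqrt(145) = 12.041595
Sum = 36.215008
Perimeter = 36.215

36.215


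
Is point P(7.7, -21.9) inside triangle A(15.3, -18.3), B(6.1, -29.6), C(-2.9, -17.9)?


Cross products: AB x AP = -52.76, BC x BP = -88.02, CA x CP = -68.56
All same sign? yes

Yes, inside


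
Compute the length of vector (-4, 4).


|u| = sqrt((-4)^2 + 4^2) = sqrt(32) = 5.6569

5.6569


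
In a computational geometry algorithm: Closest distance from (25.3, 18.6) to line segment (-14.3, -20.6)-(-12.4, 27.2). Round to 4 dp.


Project P onto AB: t = 0.8517 (clamped to [0,1])
Closest point on segment: (-12.6818, 20.1097)
Distance: 38.0118

38.0118


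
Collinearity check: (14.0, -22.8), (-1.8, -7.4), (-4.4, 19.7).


Cross product: ((-1.8)-14)*(19.7-(-22.8)) - ((-7.4)-(-22.8))*((-4.4)-14)
= -388.14

No, not collinear


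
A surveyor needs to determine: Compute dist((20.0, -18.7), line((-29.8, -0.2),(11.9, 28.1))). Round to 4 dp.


|cross product| = 2180.79
|line direction| = sqrt(2539.78) = 50.3962
Distance = 2180.79/sqrt(2539.78) = 43.2729

43.2729


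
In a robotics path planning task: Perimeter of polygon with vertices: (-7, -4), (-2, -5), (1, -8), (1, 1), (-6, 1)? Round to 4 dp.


Sides: (-7, -4)->(-2, -5): sqrt(26) = 5.09902, (-2, -5)->(1, -8): sqrt(18) = 4.242641, (1, -8)->(1, 1): sqrt(81) = 9, (1, 1)->(-6, 1): sqrt(49) = 7, (-6, 1)->(-7, -4): sqrt(26) = 5.09902
Sum = 30.440681
Perimeter = 30.4407

30.4407


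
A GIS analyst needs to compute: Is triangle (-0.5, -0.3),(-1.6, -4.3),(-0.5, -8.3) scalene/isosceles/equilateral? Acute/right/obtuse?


Side lengths squared: AB^2=17.21, BC^2=17.21, CA^2=64
Sorted: [17.21, 17.21, 64]
By sides: Isosceles, By angles: Obtuse

Isosceles, Obtuse


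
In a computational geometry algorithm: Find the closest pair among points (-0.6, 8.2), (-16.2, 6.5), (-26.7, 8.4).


d(P0,P1) = 15.6924, d(P0,P2) = 26.1008, d(P1,P2) = 10.6705
Closest: P1 and P2

Closest pair: (-16.2, 6.5) and (-26.7, 8.4), distance = 10.6705


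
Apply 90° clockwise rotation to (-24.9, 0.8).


90° CW: (x,y) -> (y, -x)
(-24.9,0.8) -> (0.8, 24.9)

(0.8, 24.9)


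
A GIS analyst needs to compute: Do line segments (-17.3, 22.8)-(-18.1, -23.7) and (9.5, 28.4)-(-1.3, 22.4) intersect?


Cross products: d1=-100.32, d2=397.08, d3=1241.72, d4=744.32
d1*d2 < 0 and d3*d4 < 0? no

No, they don't intersect


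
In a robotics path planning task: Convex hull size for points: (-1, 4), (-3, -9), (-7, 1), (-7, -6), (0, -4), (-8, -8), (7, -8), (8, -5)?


Convex hull vertices (CCW): (-8, -8), (-3, -9), (7, -8), (8, -5), (-1, 4), (-7, 1)
Count = 6

6


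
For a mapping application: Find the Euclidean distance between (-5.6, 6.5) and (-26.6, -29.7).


dx=-21, dy=-36.2
d^2 = (-21)^2 + (-36.2)^2 = 1751.44
d = sqrt(1751.44) = 41.8502

41.8502


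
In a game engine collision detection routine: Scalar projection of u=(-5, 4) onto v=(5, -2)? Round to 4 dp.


u.v = -33, |v| = sqrt(29) = 5.3852
Scalar projection = u.v / |v| = -33 / sqrt(29) = -6.1279

-6.1279


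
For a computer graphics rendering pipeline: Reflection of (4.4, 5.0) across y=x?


Reflection over y=x: (x,y) -> (y,x)
(4.4, 5) -> (5, 4.4)

(5, 4.4)


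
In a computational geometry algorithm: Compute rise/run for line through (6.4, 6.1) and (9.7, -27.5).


slope = (y2-y1)/(x2-x1) = ((-27.5)-6.1)/(9.7-6.4) = (-33.6)/3.3 = -10.1818

-10.1818


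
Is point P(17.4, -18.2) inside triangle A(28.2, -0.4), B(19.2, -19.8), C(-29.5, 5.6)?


Cross products: AB x AP = -49.32, BC x BP = -32.2, CA x CP = -1091.86
All same sign? yes

Yes, inside


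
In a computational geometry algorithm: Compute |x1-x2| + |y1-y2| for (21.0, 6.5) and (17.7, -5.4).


|21-17.7| + |6.5-(-5.4)| = 3.3 + 11.9 = 15.2

15.2


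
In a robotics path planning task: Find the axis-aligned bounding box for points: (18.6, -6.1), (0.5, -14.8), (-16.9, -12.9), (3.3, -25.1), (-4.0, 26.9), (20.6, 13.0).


x range: [-16.9, 20.6]
y range: [-25.1, 26.9]
Bounding box: (-16.9,-25.1) to (20.6,26.9)

(-16.9,-25.1) to (20.6,26.9)


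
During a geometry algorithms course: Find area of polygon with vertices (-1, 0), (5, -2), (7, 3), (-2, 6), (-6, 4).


Shoelace sum: ((-1)*(-2) - 5*0) + (5*3 - 7*(-2)) + (7*6 - (-2)*3) + ((-2)*4 - (-6)*6) + ((-6)*0 - (-1)*4)
= 111
Area = |111|/2 = 55.5

55.5


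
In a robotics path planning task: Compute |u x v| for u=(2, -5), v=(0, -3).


|u x v| = |2*(-3) - (-5)*0|
= |(-6) - 0| = 6

6


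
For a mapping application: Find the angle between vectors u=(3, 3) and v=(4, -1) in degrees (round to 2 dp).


u.v = 9, |u| = sqrt(18) = 4.2426, |v| = sqrt(17) = 4.1231
cos(theta) = u.v/(|u||v|) = 9/sqrt(306) = 0.514496
theta = acos(0.514496) = 59.04 degrees

59.04 degrees


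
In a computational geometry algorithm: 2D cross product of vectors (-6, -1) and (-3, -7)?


u x v = u_x*v_y - u_y*v_x = (-6)*(-7) - (-1)*(-3)
= 42 - 3 = 39

39


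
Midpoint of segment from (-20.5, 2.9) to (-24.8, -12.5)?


M = (((-20.5)+(-24.8))/2, (2.9+(-12.5))/2)
= (-22.65, -4.8)

(-22.65, -4.8)


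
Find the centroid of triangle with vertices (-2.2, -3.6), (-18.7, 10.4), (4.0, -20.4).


Centroid = ((x_A+x_B+x_C)/3, (y_A+y_B+y_C)/3)
= (((-2.2)+(-18.7)+4)/3, ((-3.6)+10.4+(-20.4))/3)
= (-5.6333, -4.5333)

(-5.6333, -4.5333)


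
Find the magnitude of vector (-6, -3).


|u| = sqrt((-6)^2 + (-3)^2) = sqrt(45) = 6.7082

6.7082


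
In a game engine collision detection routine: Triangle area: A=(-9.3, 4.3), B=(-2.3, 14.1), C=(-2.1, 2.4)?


Area = |x_A(y_B-y_C) + x_B(y_C-y_A) + x_C(y_A-y_B)|/2
= |(-108.81) + 4.37 + 20.58|/2
= 83.86/2 = 41.93

41.93


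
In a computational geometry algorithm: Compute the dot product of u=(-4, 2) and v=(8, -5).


u . v = u_x*v_x + u_y*v_y = (-4)*8 + 2*(-5)
= (-32) + (-10) = -42

-42


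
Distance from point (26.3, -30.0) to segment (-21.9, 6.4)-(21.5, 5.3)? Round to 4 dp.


Project P onto AB: t = 1 (clamped to [0,1])
Closest point on segment: (21.5, 5.3)
Distance: 35.6249

35.6249


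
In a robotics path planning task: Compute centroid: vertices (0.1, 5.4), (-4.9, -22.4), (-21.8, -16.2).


Centroid = ((x_A+x_B+x_C)/3, (y_A+y_B+y_C)/3)
= ((0.1+(-4.9)+(-21.8))/3, (5.4+(-22.4)+(-16.2))/3)
= (-8.8667, -11.0667)

(-8.8667, -11.0667)


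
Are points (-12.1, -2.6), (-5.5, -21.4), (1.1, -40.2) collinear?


Cross product: ((-5.5)-(-12.1))*((-40.2)-(-2.6)) - ((-21.4)-(-2.6))*(1.1-(-12.1))
= 0

Yes, collinear


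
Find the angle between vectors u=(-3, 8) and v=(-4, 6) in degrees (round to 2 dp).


u.v = 60, |u| = sqrt(73) = 8.544, |v| = sqrt(52) = 7.2111
cos(theta) = u.v/(|u||v|) = 60/sqrt(3796) = 0.973841
theta = acos(0.973841) = 13.13 degrees

13.13 degrees


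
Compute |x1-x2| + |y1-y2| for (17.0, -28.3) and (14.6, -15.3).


|17-14.6| + |(-28.3)-(-15.3)| = 2.4 + 13 = 15.4

15.4


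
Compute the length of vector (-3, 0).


|u| = sqrt((-3)^2 + 0^2) = sqrt(9) = 3

3


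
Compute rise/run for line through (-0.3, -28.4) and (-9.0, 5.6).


slope = (y2-y1)/(x2-x1) = (5.6-(-28.4))/((-9)-(-0.3)) = 34/(-8.7) = -3.908

-3.908


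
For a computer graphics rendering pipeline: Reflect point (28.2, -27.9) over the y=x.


Reflection over y=x: (x,y) -> (y,x)
(28.2, -27.9) -> (-27.9, 28.2)

(-27.9, 28.2)


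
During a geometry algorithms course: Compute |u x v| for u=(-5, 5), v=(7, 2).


|u x v| = |(-5)*2 - 5*7|
= |(-10) - 35| = 45

45


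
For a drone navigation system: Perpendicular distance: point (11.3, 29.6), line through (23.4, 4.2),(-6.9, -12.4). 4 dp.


|cross product| = 970.48
|line direction| = sqrt(1193.65) = 34.5492
Distance = 970.48/sqrt(1193.65) = 28.0898

28.0898


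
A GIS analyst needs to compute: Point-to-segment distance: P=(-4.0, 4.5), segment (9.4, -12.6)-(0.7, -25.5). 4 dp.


Project P onto AB: t = 0 (clamped to [0,1])
Closest point on segment: (9.4, -12.6)
Distance: 21.7249

21.7249


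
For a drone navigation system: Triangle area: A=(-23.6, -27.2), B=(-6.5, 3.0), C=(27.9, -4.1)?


Area = |x_A(y_B-y_C) + x_B(y_C-y_A) + x_C(y_A-y_B)|/2
= |(-167.56) + (-150.15) + (-842.58)|/2
= 1160.29/2 = 580.145

580.145


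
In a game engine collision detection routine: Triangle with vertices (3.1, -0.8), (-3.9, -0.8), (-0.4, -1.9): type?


Side lengths squared: AB^2=49, BC^2=13.46, CA^2=13.46
Sorted: [13.46, 13.46, 49]
By sides: Isosceles, By angles: Obtuse

Isosceles, Obtuse


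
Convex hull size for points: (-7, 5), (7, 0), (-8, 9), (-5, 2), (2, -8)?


Convex hull vertices (CCW): (-8, 9), (-7, 5), (-5, 2), (2, -8), (7, 0)
Count = 5

5


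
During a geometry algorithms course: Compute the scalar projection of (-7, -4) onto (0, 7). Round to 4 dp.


u.v = -28, |v| = sqrt(49) = 7
Scalar projection = u.v / |v| = -28 / sqrt(49) = -4

-4


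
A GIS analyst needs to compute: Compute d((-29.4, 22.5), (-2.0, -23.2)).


dx=27.4, dy=-45.7
d^2 = 27.4^2 + (-45.7)^2 = 2839.25
d = sqrt(2839.25) = 53.2846

53.2846


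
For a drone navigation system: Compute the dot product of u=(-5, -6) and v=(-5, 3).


u . v = u_x*v_x + u_y*v_y = (-5)*(-5) + (-6)*3
= 25 + (-18) = 7

7


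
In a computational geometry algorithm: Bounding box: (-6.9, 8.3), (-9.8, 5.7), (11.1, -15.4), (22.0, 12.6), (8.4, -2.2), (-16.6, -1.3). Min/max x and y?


x range: [-16.6, 22]
y range: [-15.4, 12.6]
Bounding box: (-16.6,-15.4) to (22,12.6)

(-16.6,-15.4) to (22,12.6)


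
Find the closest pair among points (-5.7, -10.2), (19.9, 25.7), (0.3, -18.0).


d(P0,P1) = 44.0927, d(P0,P2) = 9.8407, d(P1,P2) = 47.8942
Closest: P0 and P2

Closest pair: (-5.7, -10.2) and (0.3, -18.0), distance = 9.8407


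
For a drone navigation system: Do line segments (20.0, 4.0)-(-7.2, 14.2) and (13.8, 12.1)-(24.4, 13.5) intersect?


Cross products: d1=-94.54, d2=51.66, d3=-157.08, d4=-303.28
d1*d2 < 0 and d3*d4 < 0? no

No, they don't intersect


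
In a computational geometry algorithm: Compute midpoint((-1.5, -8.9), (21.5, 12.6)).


M = (((-1.5)+21.5)/2, ((-8.9)+12.6)/2)
= (10, 1.85)

(10, 1.85)


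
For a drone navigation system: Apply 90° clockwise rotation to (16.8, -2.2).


90° CW: (x,y) -> (y, -x)
(16.8,-2.2) -> (-2.2, -16.8)

(-2.2, -16.8)


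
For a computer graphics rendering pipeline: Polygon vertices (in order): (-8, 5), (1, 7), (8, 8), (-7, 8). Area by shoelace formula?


Shoelace sum: ((-8)*7 - 1*5) + (1*8 - 8*7) + (8*8 - (-7)*8) + ((-7)*5 - (-8)*8)
= 40
Area = |40|/2 = 20

20


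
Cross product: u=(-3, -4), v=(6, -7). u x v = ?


u x v = u_x*v_y - u_y*v_x = (-3)*(-7) - (-4)*6
= 21 - (-24) = 45

45


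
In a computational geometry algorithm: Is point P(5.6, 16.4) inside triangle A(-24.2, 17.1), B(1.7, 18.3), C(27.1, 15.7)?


Cross products: AB x AP = -53.89, BC x BP = -38.12, CA x CP = -5.81
All same sign? yes

Yes, inside


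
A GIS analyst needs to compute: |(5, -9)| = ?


|u| = sqrt(5^2 + (-9)^2) = sqrt(106) = 10.2956

10.2956


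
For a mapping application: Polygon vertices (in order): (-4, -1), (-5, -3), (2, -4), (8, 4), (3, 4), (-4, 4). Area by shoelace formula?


Shoelace sum: ((-4)*(-3) - (-5)*(-1)) + ((-5)*(-4) - 2*(-3)) + (2*4 - 8*(-4)) + (8*4 - 3*4) + (3*4 - (-4)*4) + ((-4)*(-1) - (-4)*4)
= 141
Area = |141|/2 = 70.5

70.5


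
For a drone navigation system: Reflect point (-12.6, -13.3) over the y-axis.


Reflection over y-axis: (x,y) -> (-x,y)
(-12.6, -13.3) -> (12.6, -13.3)

(12.6, -13.3)


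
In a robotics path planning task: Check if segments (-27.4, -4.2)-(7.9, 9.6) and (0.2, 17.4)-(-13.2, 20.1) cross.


Cross products: d1=363.96, d2=83.73, d3=381.6, d4=661.83
d1*d2 < 0 and d3*d4 < 0? no

No, they don't intersect


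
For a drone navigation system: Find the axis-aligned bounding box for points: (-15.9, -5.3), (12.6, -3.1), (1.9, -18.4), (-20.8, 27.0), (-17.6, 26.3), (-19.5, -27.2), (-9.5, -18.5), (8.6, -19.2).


x range: [-20.8, 12.6]
y range: [-27.2, 27]
Bounding box: (-20.8,-27.2) to (12.6,27)

(-20.8,-27.2) to (12.6,27)


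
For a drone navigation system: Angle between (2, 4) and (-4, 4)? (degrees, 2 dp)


u.v = 8, |u| = sqrt(20) = 4.4721, |v| = sqrt(32) = 5.6569
cos(theta) = u.v/(|u||v|) = 8/sqrt(640) = 0.316228
theta = acos(0.316228) = 71.57 degrees

71.57 degrees


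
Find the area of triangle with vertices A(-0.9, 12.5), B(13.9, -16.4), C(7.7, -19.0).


Area = |x_A(y_B-y_C) + x_B(y_C-y_A) + x_C(y_A-y_B)|/2
= |(-2.34) + (-437.85) + 222.53|/2
= 217.66/2 = 108.83

108.83


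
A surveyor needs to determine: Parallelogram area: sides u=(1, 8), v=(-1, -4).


|u x v| = |1*(-4) - 8*(-1)|
= |(-4) - (-8)| = 4

4


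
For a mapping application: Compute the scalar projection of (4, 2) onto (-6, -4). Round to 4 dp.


u.v = -32, |v| = sqrt(52) = 7.2111
Scalar projection = u.v / |v| = -32 / sqrt(52) = -4.4376

-4.4376


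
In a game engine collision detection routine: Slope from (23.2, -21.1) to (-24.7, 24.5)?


slope = (y2-y1)/(x2-x1) = (24.5-(-21.1))/((-24.7)-23.2) = 45.6/(-47.9) = -0.952

-0.952


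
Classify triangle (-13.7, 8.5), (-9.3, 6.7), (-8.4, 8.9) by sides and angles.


Side lengths squared: AB^2=22.6, BC^2=5.65, CA^2=28.25
Sorted: [5.65, 22.6, 28.25]
By sides: Scalene, By angles: Right

Scalene, Right


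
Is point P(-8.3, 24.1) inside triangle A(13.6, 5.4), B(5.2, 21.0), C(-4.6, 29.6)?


Cross products: AB x AP = 184.56, BC x BP = 85.72, CA x CP = -189.64
All same sign? no

No, outside


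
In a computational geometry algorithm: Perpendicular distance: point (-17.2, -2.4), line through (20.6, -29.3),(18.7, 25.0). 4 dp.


|cross product| = 2001.43
|line direction| = sqrt(2952.1) = 54.3332
Distance = 2001.43/sqrt(2952.1) = 36.8362

36.8362


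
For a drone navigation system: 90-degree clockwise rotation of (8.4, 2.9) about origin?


90° CW: (x,y) -> (y, -x)
(8.4,2.9) -> (2.9, -8.4)

(2.9, -8.4)


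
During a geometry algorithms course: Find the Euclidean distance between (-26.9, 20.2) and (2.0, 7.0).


dx=28.9, dy=-13.2
d^2 = 28.9^2 + (-13.2)^2 = 1009.45
d = sqrt(1009.45) = 31.7718

31.7718


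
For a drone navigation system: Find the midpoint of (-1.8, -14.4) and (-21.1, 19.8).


M = (((-1.8)+(-21.1))/2, ((-14.4)+19.8)/2)
= (-11.45, 2.7)

(-11.45, 2.7)


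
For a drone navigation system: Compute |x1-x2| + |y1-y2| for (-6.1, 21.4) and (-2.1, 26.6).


|(-6.1)-(-2.1)| + |21.4-26.6| = 4 + 5.2 = 9.2

9.2


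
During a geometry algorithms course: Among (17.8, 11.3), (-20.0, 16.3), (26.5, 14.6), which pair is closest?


d(P0,P1) = 38.1293, d(P0,P2) = 9.3048, d(P1,P2) = 46.5311
Closest: P0 and P2

Closest pair: (17.8, 11.3) and (26.5, 14.6), distance = 9.3048


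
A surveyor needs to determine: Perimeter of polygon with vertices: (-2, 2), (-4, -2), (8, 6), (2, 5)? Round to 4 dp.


Sides: (-2, 2)->(-4, -2): sqrt(20) = 4.472136, (-4, -2)->(8, 6): sqrt(208) = 14.422205, (8, 6)->(2, 5): sqrt(37) = 6.082763, (2, 5)->(-2, 2): sqrt(25) = 5
Sum = 29.977104
Perimeter = 29.9771

29.9771


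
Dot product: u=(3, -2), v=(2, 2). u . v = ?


u . v = u_x*v_x + u_y*v_y = 3*2 + (-2)*2
= 6 + (-4) = 2

2


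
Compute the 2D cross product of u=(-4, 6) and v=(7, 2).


u x v = u_x*v_y - u_y*v_x = (-4)*2 - 6*7
= (-8) - 42 = -50

-50


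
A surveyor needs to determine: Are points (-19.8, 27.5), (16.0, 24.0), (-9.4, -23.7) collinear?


Cross product: (16-(-19.8))*((-23.7)-27.5) - (24-27.5)*((-9.4)-(-19.8))
= -1796.56

No, not collinear


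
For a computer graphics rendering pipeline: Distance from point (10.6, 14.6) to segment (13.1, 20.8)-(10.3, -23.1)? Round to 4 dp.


Project P onto AB: t = 0.1443 (clamped to [0,1])
Closest point on segment: (12.696, 14.4663)
Distance: 2.1003

2.1003


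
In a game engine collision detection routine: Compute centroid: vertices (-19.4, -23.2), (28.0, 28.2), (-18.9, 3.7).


Centroid = ((x_A+x_B+x_C)/3, (y_A+y_B+y_C)/3)
= (((-19.4)+28+(-18.9))/3, ((-23.2)+28.2+3.7)/3)
= (-3.4333, 2.9)

(-3.4333, 2.9)


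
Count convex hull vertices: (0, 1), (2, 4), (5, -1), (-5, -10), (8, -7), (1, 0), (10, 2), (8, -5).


Convex hull vertices (CCW): (-5, -10), (8, -7), (10, 2), (2, 4), (0, 1)
Count = 5

5


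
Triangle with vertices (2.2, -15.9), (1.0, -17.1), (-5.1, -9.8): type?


Side lengths squared: AB^2=2.88, BC^2=90.5, CA^2=90.5
Sorted: [2.88, 90.5, 90.5]
By sides: Isosceles, By angles: Acute

Isosceles, Acute


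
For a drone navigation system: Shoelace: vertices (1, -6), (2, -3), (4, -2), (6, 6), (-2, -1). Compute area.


Shoelace sum: (1*(-3) - 2*(-6)) + (2*(-2) - 4*(-3)) + (4*6 - 6*(-2)) + (6*(-1) - (-2)*6) + ((-2)*(-6) - 1*(-1))
= 72
Area = |72|/2 = 36

36


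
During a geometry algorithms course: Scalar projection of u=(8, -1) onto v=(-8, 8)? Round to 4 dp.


u.v = -72, |v| = sqrt(128) = 11.3137
Scalar projection = u.v / |v| = -72 / sqrt(128) = -6.364

-6.364


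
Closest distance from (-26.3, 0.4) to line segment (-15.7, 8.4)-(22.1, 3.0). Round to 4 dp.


Project P onto AB: t = 0 (clamped to [0,1])
Closest point on segment: (-15.7, 8.4)
Distance: 13.2801

13.2801


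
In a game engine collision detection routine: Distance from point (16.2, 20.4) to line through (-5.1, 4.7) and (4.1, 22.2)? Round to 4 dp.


|cross product| = 228.31
|line direction| = sqrt(390.89) = 19.7709
Distance = 228.31/sqrt(390.89) = 11.5478

11.5478


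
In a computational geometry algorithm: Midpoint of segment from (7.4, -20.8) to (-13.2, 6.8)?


M = ((7.4+(-13.2))/2, ((-20.8)+6.8)/2)
= (-2.9, -7)

(-2.9, -7)


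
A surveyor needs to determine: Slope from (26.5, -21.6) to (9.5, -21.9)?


slope = (y2-y1)/(x2-x1) = ((-21.9)-(-21.6))/(9.5-26.5) = (-0.3)/(-17) = 0.0176

0.0176


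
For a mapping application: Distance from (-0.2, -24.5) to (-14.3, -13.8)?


dx=-14.1, dy=10.7
d^2 = (-14.1)^2 + 10.7^2 = 313.3
d = sqrt(313.3) = 17.7003

17.7003


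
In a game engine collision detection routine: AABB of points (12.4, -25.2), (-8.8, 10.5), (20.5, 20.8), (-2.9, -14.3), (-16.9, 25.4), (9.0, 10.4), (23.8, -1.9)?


x range: [-16.9, 23.8]
y range: [-25.2, 25.4]
Bounding box: (-16.9,-25.2) to (23.8,25.4)

(-16.9,-25.2) to (23.8,25.4)


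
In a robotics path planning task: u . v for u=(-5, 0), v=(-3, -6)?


u . v = u_x*v_x + u_y*v_y = (-5)*(-3) + 0*(-6)
= 15 + 0 = 15

15


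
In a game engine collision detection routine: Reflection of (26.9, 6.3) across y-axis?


Reflection over y-axis: (x,y) -> (-x,y)
(26.9, 6.3) -> (-26.9, 6.3)

(-26.9, 6.3)


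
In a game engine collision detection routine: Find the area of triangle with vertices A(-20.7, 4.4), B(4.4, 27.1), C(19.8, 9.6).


Area = |x_A(y_B-y_C) + x_B(y_C-y_A) + x_C(y_A-y_B)|/2
= |(-362.25) + 22.88 + (-449.46)|/2
= 788.83/2 = 394.415

394.415


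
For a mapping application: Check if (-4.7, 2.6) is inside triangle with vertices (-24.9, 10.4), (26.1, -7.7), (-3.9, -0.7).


Cross products: AB x AP = -32.18, BC x BP = -93.4, CA x CP = -60.42
All same sign? yes

Yes, inside


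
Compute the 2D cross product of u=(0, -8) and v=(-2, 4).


u x v = u_x*v_y - u_y*v_x = 0*4 - (-8)*(-2)
= 0 - 16 = -16

-16


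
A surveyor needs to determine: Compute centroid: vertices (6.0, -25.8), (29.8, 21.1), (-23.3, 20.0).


Centroid = ((x_A+x_B+x_C)/3, (y_A+y_B+y_C)/3)
= ((6+29.8+(-23.3))/3, ((-25.8)+21.1+20)/3)
= (4.1667, 5.1)

(4.1667, 5.1)


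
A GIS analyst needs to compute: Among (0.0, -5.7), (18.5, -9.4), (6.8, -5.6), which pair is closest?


d(P0,P1) = 18.8664, d(P0,P2) = 6.8007, d(P1,P2) = 12.3016
Closest: P0 and P2

Closest pair: (0.0, -5.7) and (6.8, -5.6), distance = 6.8007


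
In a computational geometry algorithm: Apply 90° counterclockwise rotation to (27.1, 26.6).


90° CCW: (x,y) -> (-y, x)
(27.1,26.6) -> (-26.6, 27.1)

(-26.6, 27.1)


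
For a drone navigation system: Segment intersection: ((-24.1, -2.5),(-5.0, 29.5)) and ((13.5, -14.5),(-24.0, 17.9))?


Cross products: d1=768.24, d2=-1050.6, d3=-1432.4, d4=386.44
d1*d2 < 0 and d3*d4 < 0? yes

Yes, they intersect


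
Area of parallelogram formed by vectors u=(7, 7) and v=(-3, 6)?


|u x v| = |7*6 - 7*(-3)|
= |42 - (-21)| = 63

63


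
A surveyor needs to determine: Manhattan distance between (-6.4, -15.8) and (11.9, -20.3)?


|(-6.4)-11.9| + |(-15.8)-(-20.3)| = 18.3 + 4.5 = 22.8

22.8


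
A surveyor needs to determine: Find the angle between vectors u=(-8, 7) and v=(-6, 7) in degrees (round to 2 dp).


u.v = 97, |u| = sqrt(113) = 10.6301, |v| = sqrt(85) = 9.2195
cos(theta) = u.v/(|u||v|) = 97/sqrt(9605) = 0.989744
theta = acos(0.989744) = 8.21 degrees

8.21 degrees


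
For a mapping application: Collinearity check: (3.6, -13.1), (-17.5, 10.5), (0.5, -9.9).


Cross product: ((-17.5)-3.6)*((-9.9)-(-13.1)) - (10.5-(-13.1))*(0.5-3.6)
= 5.64

No, not collinear


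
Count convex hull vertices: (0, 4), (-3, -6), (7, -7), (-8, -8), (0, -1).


Convex hull vertices (CCW): (-8, -8), (7, -7), (0, 4)
Count = 3

3


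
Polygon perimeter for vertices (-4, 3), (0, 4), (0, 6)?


Sides: (-4, 3)->(0, 4): sqrt(17) = 4.123106, (0, 4)->(0, 6): sqrt(4) = 2, (0, 6)->(-4, 3): sqrt(25) = 5
Sum = 11.123106
Perimeter = 11.1231

11.1231


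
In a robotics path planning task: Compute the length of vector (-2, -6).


|u| = sqrt((-2)^2 + (-6)^2) = sqrt(40) = 6.3246

6.3246


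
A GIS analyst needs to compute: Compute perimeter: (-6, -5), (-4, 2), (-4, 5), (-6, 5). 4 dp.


Sides: (-6, -5)->(-4, 2): sqrt(53) = 7.28011, (-4, 2)->(-4, 5): sqrt(9) = 3, (-4, 5)->(-6, 5): sqrt(4) = 2, (-6, 5)->(-6, -5): sqrt(100) = 10
Sum = 22.28011
Perimeter = 22.2801

22.2801


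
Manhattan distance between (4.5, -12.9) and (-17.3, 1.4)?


|4.5-(-17.3)| + |(-12.9)-1.4| = 21.8 + 14.3 = 36.1

36.1


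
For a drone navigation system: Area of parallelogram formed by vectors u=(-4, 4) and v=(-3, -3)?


|u x v| = |(-4)*(-3) - 4*(-3)|
= |12 - (-12)| = 24

24


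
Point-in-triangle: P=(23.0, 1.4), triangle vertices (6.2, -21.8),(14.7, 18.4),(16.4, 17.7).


Cross products: AB x AP = -478.16, BC x BP = -23.09, CA x CP = 426.96
All same sign? no

No, outside


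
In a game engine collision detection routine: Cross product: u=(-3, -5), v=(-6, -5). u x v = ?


u x v = u_x*v_y - u_y*v_x = (-3)*(-5) - (-5)*(-6)
= 15 - 30 = -15

-15


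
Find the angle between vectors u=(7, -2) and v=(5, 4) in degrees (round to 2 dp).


u.v = 27, |u| = sqrt(53) = 7.2801, |v| = sqrt(41) = 6.4031
cos(theta) = u.v/(|u||v|) = 27/sqrt(2173) = 0.579207
theta = acos(0.579207) = 54.61 degrees

54.61 degrees


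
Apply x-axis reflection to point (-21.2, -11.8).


Reflection over x-axis: (x,y) -> (x,-y)
(-21.2, -11.8) -> (-21.2, 11.8)

(-21.2, 11.8)


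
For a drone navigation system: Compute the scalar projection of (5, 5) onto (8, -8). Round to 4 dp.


u.v = 0, |v| = sqrt(128) = 11.3137
Scalar projection = u.v / |v| = 0 / sqrt(128) = 0

0


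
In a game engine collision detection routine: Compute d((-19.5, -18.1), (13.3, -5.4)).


dx=32.8, dy=12.7
d^2 = 32.8^2 + 12.7^2 = 1237.13
d = sqrt(1237.13) = 35.1729

35.1729


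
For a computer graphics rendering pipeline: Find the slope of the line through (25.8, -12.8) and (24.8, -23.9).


slope = (y2-y1)/(x2-x1) = ((-23.9)-(-12.8))/(24.8-25.8) = (-11.1)/(-1) = 11.1

11.1


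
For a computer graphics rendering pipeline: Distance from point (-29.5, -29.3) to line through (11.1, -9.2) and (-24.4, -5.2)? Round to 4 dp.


|cross product| = 875.95
|line direction| = sqrt(1276.25) = 35.7246
Distance = 875.95/sqrt(1276.25) = 24.5195

24.5195


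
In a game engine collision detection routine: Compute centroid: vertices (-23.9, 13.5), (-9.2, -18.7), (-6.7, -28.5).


Centroid = ((x_A+x_B+x_C)/3, (y_A+y_B+y_C)/3)
= (((-23.9)+(-9.2)+(-6.7))/3, (13.5+(-18.7)+(-28.5))/3)
= (-13.2667, -11.2333)

(-13.2667, -11.2333)


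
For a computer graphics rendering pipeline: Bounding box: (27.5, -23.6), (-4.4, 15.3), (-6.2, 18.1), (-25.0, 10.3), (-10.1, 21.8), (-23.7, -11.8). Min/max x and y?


x range: [-25, 27.5]
y range: [-23.6, 21.8]
Bounding box: (-25,-23.6) to (27.5,21.8)

(-25,-23.6) to (27.5,21.8)


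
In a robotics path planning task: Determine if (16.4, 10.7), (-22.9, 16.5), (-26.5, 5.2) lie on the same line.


Cross product: ((-22.9)-16.4)*(5.2-10.7) - (16.5-10.7)*((-26.5)-16.4)
= 464.97

No, not collinear


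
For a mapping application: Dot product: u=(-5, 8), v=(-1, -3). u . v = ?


u . v = u_x*v_x + u_y*v_y = (-5)*(-1) + 8*(-3)
= 5 + (-24) = -19

-19


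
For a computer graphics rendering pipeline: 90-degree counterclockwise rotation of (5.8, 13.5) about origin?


90° CCW: (x,y) -> (-y, x)
(5.8,13.5) -> (-13.5, 5.8)

(-13.5, 5.8)


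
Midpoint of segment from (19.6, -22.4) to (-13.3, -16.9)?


M = ((19.6+(-13.3))/2, ((-22.4)+(-16.9))/2)
= (3.15, -19.65)

(3.15, -19.65)


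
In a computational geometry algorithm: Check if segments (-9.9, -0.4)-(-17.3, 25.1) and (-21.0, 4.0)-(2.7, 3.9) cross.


Cross products: d1=-103.17, d2=500.44, d3=250.49, d4=-353.12
d1*d2 < 0 and d3*d4 < 0? yes

Yes, they intersect


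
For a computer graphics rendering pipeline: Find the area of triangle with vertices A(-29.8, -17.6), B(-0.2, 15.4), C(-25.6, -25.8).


Area = |x_A(y_B-y_C) + x_B(y_C-y_A) + x_C(y_A-y_B)|/2
= |(-1227.76) + 1.64 + 844.8|/2
= 381.32/2 = 190.66

190.66


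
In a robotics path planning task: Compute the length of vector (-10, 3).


|u| = sqrt((-10)^2 + 3^2) = sqrt(109) = 10.4403

10.4403


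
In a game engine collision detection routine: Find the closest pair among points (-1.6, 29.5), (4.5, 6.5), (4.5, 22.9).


d(P0,P1) = 23.7952, d(P0,P2) = 8.9872, d(P1,P2) = 16.4
Closest: P0 and P2

Closest pair: (-1.6, 29.5) and (4.5, 22.9), distance = 8.9872


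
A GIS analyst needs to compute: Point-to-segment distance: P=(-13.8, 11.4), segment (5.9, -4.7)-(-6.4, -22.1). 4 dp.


Project P onto AB: t = 0 (clamped to [0,1])
Closest point on segment: (5.9, -4.7)
Distance: 25.4421

25.4421


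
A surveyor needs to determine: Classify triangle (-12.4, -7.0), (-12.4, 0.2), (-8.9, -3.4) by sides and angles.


Side lengths squared: AB^2=51.84, BC^2=25.21, CA^2=25.21
Sorted: [25.21, 25.21, 51.84]
By sides: Isosceles, By angles: Obtuse

Isosceles, Obtuse


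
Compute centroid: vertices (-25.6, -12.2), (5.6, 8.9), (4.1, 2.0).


Centroid = ((x_A+x_B+x_C)/3, (y_A+y_B+y_C)/3)
= (((-25.6)+5.6+4.1)/3, ((-12.2)+8.9+2)/3)
= (-5.3, -0.4333)

(-5.3, -0.4333)


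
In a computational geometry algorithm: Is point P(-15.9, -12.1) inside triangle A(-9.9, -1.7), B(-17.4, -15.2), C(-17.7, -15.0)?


Cross products: AB x AP = -3, BC x BP = -1.23, CA x CP = -1.32
All same sign? yes

Yes, inside


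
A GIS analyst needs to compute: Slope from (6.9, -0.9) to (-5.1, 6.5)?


slope = (y2-y1)/(x2-x1) = (6.5-(-0.9))/((-5.1)-6.9) = 7.4/(-12) = -0.6167

-0.6167


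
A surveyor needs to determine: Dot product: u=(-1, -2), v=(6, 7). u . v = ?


u . v = u_x*v_x + u_y*v_y = (-1)*6 + (-2)*7
= (-6) + (-14) = -20

-20


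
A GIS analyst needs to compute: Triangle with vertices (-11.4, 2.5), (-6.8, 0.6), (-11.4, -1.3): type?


Side lengths squared: AB^2=24.77, BC^2=24.77, CA^2=14.44
Sorted: [14.44, 24.77, 24.77]
By sides: Isosceles, By angles: Acute

Isosceles, Acute


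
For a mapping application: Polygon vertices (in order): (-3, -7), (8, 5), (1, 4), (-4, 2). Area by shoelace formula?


Shoelace sum: ((-3)*5 - 8*(-7)) + (8*4 - 1*5) + (1*2 - (-4)*4) + ((-4)*(-7) - (-3)*2)
= 120
Area = |120|/2 = 60

60


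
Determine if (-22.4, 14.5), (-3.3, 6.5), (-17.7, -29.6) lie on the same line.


Cross product: ((-3.3)-(-22.4))*((-29.6)-14.5) - (6.5-14.5)*((-17.7)-(-22.4))
= -804.71

No, not collinear


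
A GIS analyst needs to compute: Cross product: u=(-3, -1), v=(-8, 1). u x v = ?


u x v = u_x*v_y - u_y*v_x = (-3)*1 - (-1)*(-8)
= (-3) - 8 = -11

-11


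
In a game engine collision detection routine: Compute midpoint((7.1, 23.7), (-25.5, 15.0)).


M = ((7.1+(-25.5))/2, (23.7+15)/2)
= (-9.2, 19.35)

(-9.2, 19.35)


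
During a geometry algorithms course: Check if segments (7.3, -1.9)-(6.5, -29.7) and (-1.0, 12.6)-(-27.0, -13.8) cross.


Cross products: d1=596.12, d2=1297.8, d3=-242.34, d4=-944.02
d1*d2 < 0 and d3*d4 < 0? no

No, they don't intersect


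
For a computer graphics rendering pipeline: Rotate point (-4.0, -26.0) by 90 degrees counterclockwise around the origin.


90° CCW: (x,y) -> (-y, x)
(-4,-26) -> (26, -4)

(26, -4)


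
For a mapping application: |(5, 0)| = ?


|u| = sqrt(5^2 + 0^2) = sqrt(25) = 5

5


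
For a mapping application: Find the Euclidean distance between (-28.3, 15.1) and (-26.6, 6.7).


dx=1.7, dy=-8.4
d^2 = 1.7^2 + (-8.4)^2 = 73.45
d = sqrt(73.45) = 8.5703

8.5703


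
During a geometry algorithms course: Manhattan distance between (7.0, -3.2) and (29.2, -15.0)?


|7-29.2| + |(-3.2)-(-15)| = 22.2 + 11.8 = 34

34


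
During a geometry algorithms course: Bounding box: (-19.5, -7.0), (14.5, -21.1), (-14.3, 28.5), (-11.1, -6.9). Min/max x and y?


x range: [-19.5, 14.5]
y range: [-21.1, 28.5]
Bounding box: (-19.5,-21.1) to (14.5,28.5)

(-19.5,-21.1) to (14.5,28.5)


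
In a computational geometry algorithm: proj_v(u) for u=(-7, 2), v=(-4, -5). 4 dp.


u.v = 18, |v| = sqrt(41) = 6.4031
Scalar projection = u.v / |v| = 18 / sqrt(41) = 2.8111

2.8111


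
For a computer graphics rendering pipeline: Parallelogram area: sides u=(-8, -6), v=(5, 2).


|u x v| = |(-8)*2 - (-6)*5|
= |(-16) - (-30)| = 14

14


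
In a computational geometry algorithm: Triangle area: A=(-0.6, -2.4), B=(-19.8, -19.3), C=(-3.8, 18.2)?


Area = |x_A(y_B-y_C) + x_B(y_C-y_A) + x_C(y_A-y_B)|/2
= |22.5 + (-407.88) + (-64.22)|/2
= 449.6/2 = 224.8

224.8


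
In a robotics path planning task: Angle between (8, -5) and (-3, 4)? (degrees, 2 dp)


u.v = -44, |u| = sqrt(89) = 9.434, |v| = sqrt(25) = 5
cos(theta) = u.v/(|u||v|) = -44/sqrt(2225) = -0.932798
theta = acos(-0.932798) = 158.88 degrees

158.88 degrees


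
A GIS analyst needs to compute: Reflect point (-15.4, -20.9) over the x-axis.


Reflection over x-axis: (x,y) -> (x,-y)
(-15.4, -20.9) -> (-15.4, 20.9)

(-15.4, 20.9)


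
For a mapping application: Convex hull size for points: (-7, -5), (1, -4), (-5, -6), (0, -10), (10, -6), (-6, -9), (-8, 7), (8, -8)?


Convex hull vertices (CCW): (-8, 7), (-7, -5), (-6, -9), (0, -10), (8, -8), (10, -6)
Count = 6

6


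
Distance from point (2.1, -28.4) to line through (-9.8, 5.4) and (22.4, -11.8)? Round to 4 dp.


|cross product| = 883.68
|line direction| = sqrt(1332.68) = 36.5059
Distance = 883.68/sqrt(1332.68) = 24.2065

24.2065


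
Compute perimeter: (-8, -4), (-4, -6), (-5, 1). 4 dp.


Sides: (-8, -4)->(-4, -6): sqrt(20) = 4.472136, (-4, -6)->(-5, 1): sqrt(50) = 7.071068, (-5, 1)->(-8, -4): sqrt(34) = 5.830952
Sum = 17.374156
Perimeter = 17.3742

17.3742


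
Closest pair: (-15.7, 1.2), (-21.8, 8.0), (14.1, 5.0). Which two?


d(P0,P1) = 9.1351, d(P0,P2) = 30.0413, d(P1,P2) = 36.0251
Closest: P0 and P1

Closest pair: (-15.7, 1.2) and (-21.8, 8.0), distance = 9.1351


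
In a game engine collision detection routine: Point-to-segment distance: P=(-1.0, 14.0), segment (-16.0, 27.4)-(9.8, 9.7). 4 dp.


Project P onto AB: t = 0.6376 (clamped to [0,1])
Closest point on segment: (0.4505, 16.1142)
Distance: 2.5639

2.5639


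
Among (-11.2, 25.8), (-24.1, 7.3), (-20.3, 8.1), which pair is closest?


d(P0,P1) = 22.5535, d(P0,P2) = 19.9023, d(P1,P2) = 3.8833
Closest: P1 and P2

Closest pair: (-24.1, 7.3) and (-20.3, 8.1), distance = 3.8833


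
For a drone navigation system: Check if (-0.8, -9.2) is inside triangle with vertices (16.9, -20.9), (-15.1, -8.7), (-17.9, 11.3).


Cross products: AB x AP = -158.46, BC x BP = -284.6, CA x CP = -162.78
All same sign? yes

Yes, inside


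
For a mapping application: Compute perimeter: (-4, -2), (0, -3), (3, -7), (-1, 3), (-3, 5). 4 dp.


Sides: (-4, -2)->(0, -3): sqrt(17) = 4.123106, (0, -3)->(3, -7): sqrt(25) = 5, (3, -7)->(-1, 3): sqrt(116) = 10.77033, (-1, 3)->(-3, 5): sqrt(8) = 2.828427, (-3, 5)->(-4, -2): sqrt(50) = 7.071068
Sum = 29.792931
Perimeter = 29.7929

29.7929


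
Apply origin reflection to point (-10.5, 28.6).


Reflection over origin: (x,y) -> (-x,-y)
(-10.5, 28.6) -> (10.5, -28.6)

(10.5, -28.6)


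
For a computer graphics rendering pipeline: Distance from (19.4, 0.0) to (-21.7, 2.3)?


dx=-41.1, dy=2.3
d^2 = (-41.1)^2 + 2.3^2 = 1694.5
d = sqrt(1694.5) = 41.1643

41.1643


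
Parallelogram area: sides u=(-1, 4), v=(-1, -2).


|u x v| = |(-1)*(-2) - 4*(-1)|
= |2 - (-4)| = 6

6


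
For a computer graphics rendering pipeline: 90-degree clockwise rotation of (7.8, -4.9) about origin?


90° CW: (x,y) -> (y, -x)
(7.8,-4.9) -> (-4.9, -7.8)

(-4.9, -7.8)


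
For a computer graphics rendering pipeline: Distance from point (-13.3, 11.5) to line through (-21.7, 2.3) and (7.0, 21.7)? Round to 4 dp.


|cross product| = 101.08
|line direction| = sqrt(1200.05) = 34.6417
Distance = 101.08/sqrt(1200.05) = 2.9179

2.9179


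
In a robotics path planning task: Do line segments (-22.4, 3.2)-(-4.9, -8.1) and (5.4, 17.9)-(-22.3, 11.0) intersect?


Cross products: d1=215.37, d2=649.13, d3=571.39, d4=137.63
d1*d2 < 0 and d3*d4 < 0? no

No, they don't intersect


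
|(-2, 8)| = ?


|u| = sqrt((-2)^2 + 8^2) = sqrt(68) = 8.2462

8.2462


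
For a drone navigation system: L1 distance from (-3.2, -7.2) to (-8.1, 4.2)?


|(-3.2)-(-8.1)| + |(-7.2)-4.2| = 4.9 + 11.4 = 16.3

16.3


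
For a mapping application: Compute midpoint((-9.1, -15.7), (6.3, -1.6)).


M = (((-9.1)+6.3)/2, ((-15.7)+(-1.6))/2)
= (-1.4, -8.65)

(-1.4, -8.65)


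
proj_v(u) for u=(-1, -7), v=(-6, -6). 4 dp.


u.v = 48, |v| = sqrt(72) = 8.4853
Scalar projection = u.v / |v| = 48 / sqrt(72) = 5.6569

5.6569


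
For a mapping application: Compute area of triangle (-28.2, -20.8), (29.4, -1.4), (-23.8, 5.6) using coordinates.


Area = |x_A(y_B-y_C) + x_B(y_C-y_A) + x_C(y_A-y_B)|/2
= |197.4 + 776.16 + 461.72|/2
= 1435.28/2 = 717.64

717.64


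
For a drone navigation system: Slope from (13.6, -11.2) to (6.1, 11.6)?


slope = (y2-y1)/(x2-x1) = (11.6-(-11.2))/(6.1-13.6) = 22.8/(-7.5) = -3.04

-3.04


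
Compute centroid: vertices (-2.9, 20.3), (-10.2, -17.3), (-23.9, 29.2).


Centroid = ((x_A+x_B+x_C)/3, (y_A+y_B+y_C)/3)
= (((-2.9)+(-10.2)+(-23.9))/3, (20.3+(-17.3)+29.2)/3)
= (-12.3333, 10.7333)

(-12.3333, 10.7333)


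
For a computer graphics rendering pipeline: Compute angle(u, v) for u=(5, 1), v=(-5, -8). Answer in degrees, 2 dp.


u.v = -33, |u| = sqrt(26) = 5.099, |v| = sqrt(89) = 9.434
cos(theta) = u.v/(|u||v|) = -33/sqrt(2314) = -0.686013
theta = acos(-0.686013) = 133.32 degrees

133.32 degrees


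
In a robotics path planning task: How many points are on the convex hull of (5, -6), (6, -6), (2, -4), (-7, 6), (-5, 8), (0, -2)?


Convex hull vertices (CCW): (-7, 6), (0, -2), (2, -4), (5, -6), (6, -6), (-5, 8)
Count = 6

6
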